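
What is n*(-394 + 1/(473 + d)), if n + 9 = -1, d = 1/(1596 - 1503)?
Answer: 17331967/4399 ≈ 3940.0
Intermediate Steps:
d = 1/93 ≈ 0.010753
n = -10 (n = -9 - 1 = -10)
n*(-394 + 1/(473 + d)) = -10*(-394 + 1/(473 + 1/93)) = -10*(-394 + 1/(43990/93)) = -10*(-394 + 93/43990) = -10*(-17331967/43990) = 17331967/4399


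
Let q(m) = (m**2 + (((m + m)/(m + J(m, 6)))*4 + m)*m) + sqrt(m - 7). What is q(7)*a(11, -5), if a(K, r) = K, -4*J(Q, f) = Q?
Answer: 5698/3 ≈ 1899.3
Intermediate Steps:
J(Q, f) = -Q/4
q(m) = m**2 + sqrt(-7 + m) + m*(32/3 + m) (q(m) = (m**2 + (((m + m)/(m - m/4))*4 + m)*m) + sqrt(m - 7) = (m**2 + (((2*m)/((3*m/4)))*4 + m)*m) + sqrt(-7 + m) = (m**2 + (((2*m)*(4/(3*m)))*4 + m)*m) + sqrt(-7 + m) = (m**2 + ((8/3)*4 + m)*m) + sqrt(-7 + m) = (m**2 + (32/3 + m)*m) + sqrt(-7 + m) = (m**2 + m*(32/3 + m)) + sqrt(-7 + m) = m**2 + sqrt(-7 + m) + m*(32/3 + m))
q(7)*a(11, -5) = (sqrt(-7 + 7) + 2*7**2 + (32/3)*7)*11 = (sqrt(0) + 2*49 + 224/3)*11 = (0 + 98 + 224/3)*11 = (518/3)*11 = 5698/3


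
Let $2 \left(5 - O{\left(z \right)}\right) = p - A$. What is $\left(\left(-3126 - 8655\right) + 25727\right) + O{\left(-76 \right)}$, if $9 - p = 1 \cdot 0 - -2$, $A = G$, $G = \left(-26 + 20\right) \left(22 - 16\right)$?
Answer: $\frac{27859}{2} \approx 13930.0$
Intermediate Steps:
$G = -36$ ($G = \left(-6\right) 6 = -36$)
$A = -36$
$p = 7$ ($p = 9 - \left(1 \cdot 0 - -2\right) = 9 - \left(0 + 2\right) = 9 - 2 = 7$)
$O{\left(z \right)} = - \frac{33}{2}$ ($O{\left(z \right)} = 5 - \frac{7 - -36}{2} = 5 - \frac{7 + 36}{2} = 5 - \frac{43}{2} = - \frac{33}{2}$)
$\left(\left(-3126 - 8655\right) + 25727\right) + O{\left(-76 \right)} = \left(\left(-3126 - 8655\right) + 25727\right) - \frac{33}{2} = \left(-11781 + 25727\right) - \frac{33}{2} = 13946 - \frac{33}{2} = \frac{27859}{2}$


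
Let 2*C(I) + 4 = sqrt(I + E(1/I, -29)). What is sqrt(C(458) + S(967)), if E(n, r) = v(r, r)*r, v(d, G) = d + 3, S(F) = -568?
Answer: sqrt(-570 + sqrt(303)) ≈ 23.507*I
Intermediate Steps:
v(d, G) = 3 + d
E(n, r) = r*(3 + r) (E(n, r) = (3 + r)*r = r*(3 + r))
C(I) = -2 + sqrt(754 + I)/2 (C(I) = -2 + sqrt(I - 29*(3 - 29))/2 = -2 + sqrt(I - 29*(-26))/2 = -2 + sqrt(I + 754)/2 = -2 + sqrt(754 + I)/2)
sqrt(C(458) + S(967)) = sqrt((-2 + sqrt(754 + 458)/2) - 568) = sqrt((-2 + sqrt(1212)/2) - 568) = sqrt((-2 + (2*sqrt(303))/2) - 568) = sqrt((-2 + sqrt(303)) - 568) = sqrt(-570 + sqrt(303))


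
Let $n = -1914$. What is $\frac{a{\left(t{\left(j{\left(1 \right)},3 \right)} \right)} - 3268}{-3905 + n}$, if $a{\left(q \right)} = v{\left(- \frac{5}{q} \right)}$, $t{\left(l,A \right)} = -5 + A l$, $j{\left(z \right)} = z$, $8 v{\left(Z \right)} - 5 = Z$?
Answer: $\frac{52273}{93104} \approx 0.56145$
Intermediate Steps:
$v{\left(Z \right)} = \frac{5}{8} + \frac{Z}{8}$
$a{\left(q \right)} = \frac{5}{8} - \frac{5}{8 q}$ ($a{\left(q \right)} = \frac{5}{8} + \frac{\left(-5\right) \frac{1}{q}}{8} = \frac{5}{8} - \frac{5}{8 q}$)
$\frac{a{\left(t{\left(j{\left(1 \right)},3 \right)} \right)} - 3268}{-3905 + n} = \frac{\frac{5 \left(-1 + \left(-5 + 3 \cdot 1\right)\right)}{8 \left(-5 + 3 \cdot 1\right)} - 3268}{-3905 - 1914} = \frac{\frac{5 \left(-1 + \left(-5 + 3\right)\right)}{8 \left(-5 + 3\right)} - 3268}{-5819} = \left(\frac{5 \left(-1 - 2\right)}{8 \left(-2\right)} - 3268\right) \left(- \frac{1}{5819}\right) = \left(\frac{5}{8} \left(- \frac{1}{2}\right) \left(-3\right) - 3268\right) \left(- \frac{1}{5819}\right) = \left(\frac{15}{16} - 3268\right) \left(- \frac{1}{5819}\right) = \left(- \frac{52273}{16}\right) \left(- \frac{1}{5819}\right) = \frac{52273}{93104}$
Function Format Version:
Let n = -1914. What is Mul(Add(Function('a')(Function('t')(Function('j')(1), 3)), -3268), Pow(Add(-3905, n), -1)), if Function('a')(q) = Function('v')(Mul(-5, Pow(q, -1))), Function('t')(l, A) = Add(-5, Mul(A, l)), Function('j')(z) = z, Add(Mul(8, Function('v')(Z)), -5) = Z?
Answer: Rational(52273, 93104) ≈ 0.56145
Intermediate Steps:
Function('v')(Z) = Add(Rational(5, 8), Mul(Rational(1, 8), Z))
Function('a')(q) = Add(Rational(5, 8), Mul(Rational(-5, 8), Pow(q, -1))) (Function('a')(q) = Add(Rational(5, 8), Mul(Rational(1, 8), Mul(-5, Pow(q, -1)))) = Add(Rational(5, 8), Mul(Rational(-5, 8), Pow(q, -1))))
Mul(Add(Function('a')(Function('t')(Function('j')(1), 3)), -3268), Pow(Add(-3905, n), -1)) = Mul(Add(Mul(Rational(5, 8), Pow(Add(-5, Mul(3, 1)), -1), Add(-1, Add(-5, Mul(3, 1)))), -3268), Pow(Add(-3905, -1914), -1)) = Mul(Add(Mul(Rational(5, 8), Pow(Add(-5, 3), -1), Add(-1, Add(-5, 3))), -3268), Pow(-5819, -1)) = Mul(Add(Mul(Rational(5, 8), Pow(-2, -1), Add(-1, -2)), -3268), Rational(-1, 5819)) = Mul(Add(Mul(Rational(5, 8), Rational(-1, 2), -3), -3268), Rational(-1, 5819)) = Mul(Add(Rational(15, 16), -3268), Rational(-1, 5819)) = Mul(Rational(-52273, 16), Rational(-1, 5819)) = Rational(52273, 93104)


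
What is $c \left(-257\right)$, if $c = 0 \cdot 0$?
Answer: $0$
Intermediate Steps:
$c = 0$
$c \left(-257\right) = 0 \left(-257\right) = 0$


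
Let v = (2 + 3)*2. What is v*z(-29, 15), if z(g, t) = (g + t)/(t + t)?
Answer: -14/3 ≈ -4.6667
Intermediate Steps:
z(g, t) = (g + t)/(2*t) (z(g, t) = (g + t)/((2*t)) = (g + t)*(1/(2*t)) = (g + t)/(2*t))
v = 10 (v = 5*2 = 10)
v*z(-29, 15) = 10*((½)*(-29 + 15)/15) = 10*((½)*(1/15)*(-14)) = 10*(-7/15) = -14/3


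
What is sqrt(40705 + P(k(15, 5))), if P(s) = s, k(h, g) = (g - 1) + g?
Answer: sqrt(40714) ≈ 201.78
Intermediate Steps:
k(h, g) = -1 + 2*g (k(h, g) = (-1 + g) + g = -1 + 2*g)
sqrt(40705 + P(k(15, 5))) = sqrt(40705 + (-1 + 2*5)) = sqrt(40705 + (-1 + 10)) = sqrt(40705 + 9) = sqrt(40714)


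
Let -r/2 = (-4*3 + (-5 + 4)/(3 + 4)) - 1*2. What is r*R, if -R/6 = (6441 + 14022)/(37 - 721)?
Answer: 35541/7 ≈ 5077.3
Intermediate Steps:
R = 359/2 (R = -6*(6441 + 14022)/(37 - 721) = -122778/(-684) = -122778*(-1)/684 = -6*(-359/12) = 359/2 ≈ 179.50)
r = 198/7 (r = -2*((-4*3 + (-5 + 4)/(3 + 4)) - 1*2) = -2*((-12 - 1/7) - 2) = -2*((-12 - 1*⅐) - 2) = -2*((-12 - ⅐) - 2) = -2*(-85/7 - 2) = -2*(-99/7) = 198/7 ≈ 28.286)
r*R = (198/7)*(359/2) = 35541/7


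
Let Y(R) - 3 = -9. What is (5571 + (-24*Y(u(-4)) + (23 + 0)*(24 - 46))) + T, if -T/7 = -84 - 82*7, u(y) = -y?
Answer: 9815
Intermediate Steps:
T = 4606 (T = -7*(-84 - 82*7) = -7*(-84 - 574) = -7*(-658) = 4606)
Y(R) = -6 (Y(R) = 3 - 9 = -6)
(5571 + (-24*Y(u(-4)) + (23 + 0)*(24 - 46))) + T = (5571 + (-24*(-6) + (23 + 0)*(24 - 46))) + 4606 = (5571 + (144 + 23*(-22))) + 4606 = (5571 + (144 - 506)) + 4606 = (5571 - 362) + 4606 = 5209 + 4606 = 9815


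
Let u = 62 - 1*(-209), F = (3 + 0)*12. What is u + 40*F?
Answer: 1711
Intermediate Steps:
F = 36 (F = 3*12 = 36)
u = 271 (u = 62 + 209 = 271)
u + 40*F = 271 + 40*36 = 271 + 1440 = 1711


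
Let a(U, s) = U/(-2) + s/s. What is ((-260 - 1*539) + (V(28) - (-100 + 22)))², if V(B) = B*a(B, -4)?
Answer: 1177225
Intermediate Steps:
a(U, s) = 1 - U/2 (a(U, s) = U*(-½) + 1 = -U/2 + 1 = 1 - U/2)
V(B) = B*(1 - B/2)
((-260 - 1*539) + (V(28) - (-100 + 22)))² = ((-260 - 1*539) + ((½)*28*(2 - 1*28) - (-100 + 22)))² = ((-260 - 539) + ((½)*28*(2 - 28) - 1*(-78)))² = (-799 + ((½)*28*(-26) + 78))² = (-799 + (-364 + 78))² = (-799 - 286)² = (-1085)² = 1177225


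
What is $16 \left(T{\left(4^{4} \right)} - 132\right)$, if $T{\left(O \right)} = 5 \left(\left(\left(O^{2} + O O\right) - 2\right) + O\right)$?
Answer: $10503968$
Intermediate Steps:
$T{\left(O \right)} = -10 + 5 O + 10 O^{2}$ ($T{\left(O \right)} = 5 \left(\left(\left(O^{2} + O^{2}\right) - 2\right) + O\right) = 5 \left(\left(2 O^{2} - 2\right) + O\right) = 5 \left(\left(-2 + 2 O^{2}\right) + O\right) = 5 \left(-2 + O + 2 O^{2}\right) = -10 + 5 O + 10 O^{2}$)
$16 \left(T{\left(4^{4} \right)} - 132\right) = 16 \left(\left(-10 + 5 \cdot 4^{4} + 10 \left(4^{4}\right)^{2}\right) - 132\right) = 16 \left(\left(-10 + 5 \cdot 256 + 10 \cdot 256^{2}\right) - 132\right) = 16 \left(\left(-10 + 1280 + 10 \cdot 65536\right) - 132\right) = 16 \left(\left(-10 + 1280 + 655360\right) - 132\right) = 16 \left(656630 - 132\right) = 16 \cdot 656498 = 10503968$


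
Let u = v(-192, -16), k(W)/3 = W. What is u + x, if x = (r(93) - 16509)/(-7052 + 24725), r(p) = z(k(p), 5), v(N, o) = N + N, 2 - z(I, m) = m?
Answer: -52736/137 ≈ -384.93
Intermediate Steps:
k(W) = 3*W
z(I, m) = 2 - m
v(N, o) = 2*N
r(p) = -3 (r(p) = 2 - 1*5 = 2 - 5 = -3)
u = -384 (u = 2*(-192) = -384)
x = -128/137 (x = (-3 - 16509)/(-7052 + 24725) = -16512/17673 = -16512*1/17673 = -128/137 ≈ -0.93431)
u + x = -384 - 128/137 = -52736/137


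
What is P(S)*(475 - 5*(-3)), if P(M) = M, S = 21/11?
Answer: 10290/11 ≈ 935.45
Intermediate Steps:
S = 21/11 (S = 21*(1/11) = 21/11 ≈ 1.9091)
P(S)*(475 - 5*(-3)) = 21*(475 - 5*(-3))/11 = 21*(475 + 15)/11 = (21/11)*490 = 10290/11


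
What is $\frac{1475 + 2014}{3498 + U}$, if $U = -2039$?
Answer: $\frac{3489}{1459} \approx 2.3914$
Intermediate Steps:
$\frac{1475 + 2014}{3498 + U} = \frac{1475 + 2014}{3498 - 2039} = \frac{3489}{1459}$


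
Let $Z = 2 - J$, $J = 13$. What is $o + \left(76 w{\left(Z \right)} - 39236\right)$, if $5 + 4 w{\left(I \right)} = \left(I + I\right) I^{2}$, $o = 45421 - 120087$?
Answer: $-164575$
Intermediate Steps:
$o = -74666$
$Z = -11$ ($Z = 2 - 13 = -11$)
$w{\left(I \right)} = - \frac{5}{4} + \frac{I^{3}}{2}$ ($w{\left(I \right)} = - \frac{5}{4} + \frac{\left(I + I\right) I^{2}}{4} = - \frac{5}{4} + \frac{2 I I^{2}}{4} = - \frac{5}{4} + \frac{2 I^{3}}{4} = - \frac{5}{4} + \frac{I^{3}}{2}$)
$o + \left(76 w{\left(Z \right)} - 39236\right) = -74666 + \left(76 \left(- \frac{5}{4} + \frac{\left(-11\right)^{3}}{2}\right) - 39236\right) = -74666 + \left(76 \left(- \frac{5}{4} + \frac{1}{2} \left(-1331\right)\right) - 39236\right) = -74666 + \left(76 \left(- \frac{5}{4} - \frac{1331}{2}\right) - 39236\right) = -74666 + \left(76 \left(- \frac{2667}{4}\right) - 39236\right) = -74666 - 89909 = -164575$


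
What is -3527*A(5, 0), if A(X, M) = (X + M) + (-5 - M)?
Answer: 0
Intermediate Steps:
A(X, M) = -5 + X (A(X, M) = (M + X) + (-5 - M) = -5 + X)
-3527*A(5, 0) = -3527*(-5 + 5) = -3527*0 = 0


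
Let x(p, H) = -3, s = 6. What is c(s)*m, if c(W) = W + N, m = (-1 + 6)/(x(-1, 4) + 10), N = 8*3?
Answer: 150/7 ≈ 21.429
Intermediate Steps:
N = 24
m = 5/7 (m = (-1 + 6)/(-3 + 10) = 5/7 ≈ 0.71429)
c(W) = 24 + W (c(W) = W + 24 = 24 + W)
c(s)*m = (24 + 6)*(5/7) = 30*(5/7) = 150/7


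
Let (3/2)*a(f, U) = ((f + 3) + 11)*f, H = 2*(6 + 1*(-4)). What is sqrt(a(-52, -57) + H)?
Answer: 2*sqrt(2973)/3 ≈ 36.350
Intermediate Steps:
H = 4 (H = 2*(6 - 4) = 2*2 = 4)
a(f, U) = 2*f*(14 + f)/3 (a(f, U) = 2*(((f + 3) + 11)*f)/3 = 2*(((3 + f) + 11)*f)/3 = 2*((14 + f)*f)/3 = 2*(f*(14 + f))/3 = 2*f*(14 + f)/3)
sqrt(a(-52, -57) + H) = sqrt((2/3)*(-52)*(14 - 52) + 4) = sqrt((2/3)*(-52)*(-38) + 4) = sqrt(3952/3 + 4) = sqrt(3964/3) = 2*sqrt(2973)/3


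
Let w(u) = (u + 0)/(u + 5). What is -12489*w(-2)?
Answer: 8326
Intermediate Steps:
w(u) = u/(5 + u)
-12489*w(-2) = -(-24978)/(5 - 2) = -(-24978)/3 = -12489*(-2/3) = 8326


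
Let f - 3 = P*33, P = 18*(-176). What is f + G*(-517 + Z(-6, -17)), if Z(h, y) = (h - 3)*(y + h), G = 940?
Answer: -395941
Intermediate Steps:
P = -3168
Z(h, y) = (-3 + h)*(h + y)
f = -104541 (f = 3 - 3168*33 = 3 - 104544 = -104541)
f + G*(-517 + Z(-6, -17)) = -104541 + 940*(-517 + ((-6)² - 3*(-6) - 3*(-17) - 6*(-17))) = -104541 + 940*(-517 + (36 + 18 + 51 + 102)) = -104541 + 940*(-517 + 207) = -104541 + 940*(-310) = -104541 - 291400 = -395941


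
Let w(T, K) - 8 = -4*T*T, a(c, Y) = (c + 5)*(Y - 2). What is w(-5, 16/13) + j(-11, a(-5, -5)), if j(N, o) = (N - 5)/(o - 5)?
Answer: -444/5 ≈ -88.800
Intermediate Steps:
a(c, Y) = (-2 + Y)*(5 + c) (a(c, Y) = (5 + c)*(-2 + Y) = (-2 + Y)*(5 + c))
w(T, K) = 8 - 4*T² (w(T, K) = 8 - 4*T*T = 8 - 4*T²)
j(N, o) = (-5 + N)/(-5 + o)
w(-5, 16/13) + j(-11, a(-5, -5)) = (8 - 4*(-5)²) + (-5 - 11)/(-5 + (-10 - 2*(-5) + 5*(-5) - 5*(-5))) = (8 - 4*25) - 16/(-5 + (-10 + 10 - 25 + 25)) = (8 - 100) - 16/(-5 + 0) = -92 - 16/(-5) = -92 - ⅕*(-16) = -92 + 16/5 = -444/5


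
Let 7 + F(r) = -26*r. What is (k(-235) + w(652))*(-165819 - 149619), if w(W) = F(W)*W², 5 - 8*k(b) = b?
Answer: 2274099382743228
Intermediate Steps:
k(b) = 5/8 - b/8
F(r) = -7 - 26*r
w(W) = W²*(-7 - 26*W) (w(W) = (-7 - 26*W)*W² = W²*(-7 - 26*W))
(k(-235) + w(652))*(-165819 - 149619) = ((5/8 - ⅛*(-235)) + 652²*(-7 - 26*652))*(-165819 - 149619) = ((5/8 + 235/8) + 425104*(-7 - 16952))*(-315438) = (30 + 425104*(-16959))*(-315438) = (30 - 7209338736)*(-315438) = -7209338706*(-315438) = 2274099382743228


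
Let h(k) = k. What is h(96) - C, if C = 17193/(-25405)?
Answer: 2456073/25405 ≈ 96.677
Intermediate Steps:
C = -17193/25405 (C = 17193*(-1/25405) = -17193/25405 ≈ -0.67676)
h(96) - C = 96 - 1*(-17193/25405) = 96 + 17193/25405 = 2456073/25405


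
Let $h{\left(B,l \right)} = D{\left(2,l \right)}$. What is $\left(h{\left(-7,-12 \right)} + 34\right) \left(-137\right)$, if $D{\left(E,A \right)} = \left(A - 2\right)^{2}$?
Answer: $-31510$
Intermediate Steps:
$D{\left(E,A \right)} = \left(-2 + A\right)^{2}$
$h{\left(B,l \right)} = \left(-2 + l\right)^{2}$
$\left(h{\left(-7,-12 \right)} + 34\right) \left(-137\right) = \left(\left(-2 - 12\right)^{2} + 34\right) \left(-137\right) = \left(\left(-14\right)^{2} + 34\right) \left(-137\right) = \left(196 + 34\right) \left(-137\right) = 230 \left(-137\right) = -31510$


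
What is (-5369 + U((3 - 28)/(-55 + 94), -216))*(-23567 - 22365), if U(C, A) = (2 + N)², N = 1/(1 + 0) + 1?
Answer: 245873996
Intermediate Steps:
N = 2 (N = 1/1 + 1 = 1 + 1 = 2)
U(C, A) = 16 (U(C, A) = (2 + 2)² = 4² = 16)
(-5369 + U((3 - 28)/(-55 + 94), -216))*(-23567 - 22365) = (-5369 + 16)*(-23567 - 22365) = -5353*(-45932) = 245873996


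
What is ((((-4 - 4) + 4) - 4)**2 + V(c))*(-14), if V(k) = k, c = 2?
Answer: -924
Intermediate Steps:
((((-4 - 4) + 4) - 4)**2 + V(c))*(-14) = ((((-4 - 4) + 4) - 4)**2 + 2)*(-14) = (((-8 + 4) - 4)**2 + 2)*(-14) = ((-4 - 4)**2 + 2)*(-14) = ((-8)**2 + 2)*(-14) = (64 + 2)*(-14) = 66*(-14) = -924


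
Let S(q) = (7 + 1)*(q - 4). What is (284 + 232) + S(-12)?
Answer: 388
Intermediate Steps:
S(q) = -32 + 8*q (S(q) = 8*(-4 + q) = -32 + 8*q)
(284 + 232) + S(-12) = (284 + 232) + (-32 + 8*(-12)) = 516 + (-32 - 96) = 516 - 128 = 388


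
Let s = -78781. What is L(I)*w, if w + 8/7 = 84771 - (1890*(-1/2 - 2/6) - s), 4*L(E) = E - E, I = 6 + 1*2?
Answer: 0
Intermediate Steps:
I = 8 (I = 6 + 2 = 8)
L(E) = 0 (L(E) = (E - E)/4 = (¼)*0 = 0)
w = 52947/7 (w = -8/7 + (84771 - (1890*(-1/2 - 2/6) - 1*(-78781))) = -8/7 + (84771 - (1890*(-1*½ - 2*⅙) + 78781)) = -8/7 + (84771 - (1890*(-½ - ⅓) + 78781)) = -8/7 + (84771 - (1890*(-⅚) + 78781)) = -8/7 + (84771 - (-1575 + 78781)) = -8/7 + (84771 - 1*77206) = -8/7 + (84771 - 77206) = -8/7 + 7565 = 52947/7 ≈ 7563.9)
L(I)*w = 0*(52947/7) = 0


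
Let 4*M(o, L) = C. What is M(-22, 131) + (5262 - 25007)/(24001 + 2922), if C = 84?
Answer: 545638/26923 ≈ 20.267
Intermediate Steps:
M(o, L) = 21 (M(o, L) = (1/4)*84 = 21)
M(-22, 131) + (5262 - 25007)/(24001 + 2922) = 21 + (5262 - 25007)/(24001 + 2922) = 21 - 19745/26923 = 545638/26923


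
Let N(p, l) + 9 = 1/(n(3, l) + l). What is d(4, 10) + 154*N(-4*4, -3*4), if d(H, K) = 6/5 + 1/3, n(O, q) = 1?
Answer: -20977/15 ≈ -1398.5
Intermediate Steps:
d(H, K) = 23/15 (d(H, K) = 6*(⅕) + 1*(⅓) = 6/5 + ⅓ = 23/15)
N(p, l) = -9 + 1/(1 + l)
d(4, 10) + 154*N(-4*4, -3*4) = 23/15 + 154*((-8 - (-27)*4)/(1 - 3*4)) = 23/15 + 154*((-8 - 9*(-12))/(1 - 12)) = 23/15 + 154*((-8 + 108)/(-11)) = 23/15 + 154*(-1/11*100) = 23/15 + 154*(-100/11) = 23/15 - 1400 = -20977/15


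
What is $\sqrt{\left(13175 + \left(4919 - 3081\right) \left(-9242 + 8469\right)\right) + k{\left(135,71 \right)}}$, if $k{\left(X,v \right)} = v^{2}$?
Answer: $i \sqrt{1402558} \approx 1184.3 i$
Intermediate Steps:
$\sqrt{\left(13175 + \left(4919 - 3081\right) \left(-9242 + 8469\right)\right) + k{\left(135,71 \right)}} = \sqrt{\left(13175 + \left(4919 - 3081\right) \left(-9242 + 8469\right)\right) + 71^{2}} = \sqrt{\left(13175 + 1838 \left(-773\right)\right) + 5041} = \sqrt{\left(13175 - 1420774\right) + 5041} = \sqrt{-1407599 + 5041} = \sqrt{-1402558} = i \sqrt{1402558}$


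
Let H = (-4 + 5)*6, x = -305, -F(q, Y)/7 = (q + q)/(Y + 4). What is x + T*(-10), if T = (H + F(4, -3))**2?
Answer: -25305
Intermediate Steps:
F(q, Y) = -14*q/(4 + Y) (F(q, Y) = -7*(q + q)/(Y + 4) = -7*2*q/(4 + Y) = -14*q/(4 + Y))
H = 6 (H = 1*6 = 6)
T = 2500 (T = (6 - 14*4/(4 - 3))**2 = (6 - 14*4/1)**2 = (6 - 14*4*1)**2 = (6 - 56)**2 = (-50)**2 = 2500)
x + T*(-10) = -305 + 2500*(-10) = -305 - 25000 = -25305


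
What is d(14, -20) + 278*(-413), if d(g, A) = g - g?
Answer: -114814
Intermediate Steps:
d(g, A) = 0
d(14, -20) + 278*(-413) = 0 + 278*(-413) = 0 - 114814 = -114814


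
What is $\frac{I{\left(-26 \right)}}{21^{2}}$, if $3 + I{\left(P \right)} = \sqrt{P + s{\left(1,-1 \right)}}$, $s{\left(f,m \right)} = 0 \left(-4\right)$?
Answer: $- \frac{1}{147} + \frac{i \sqrt{26}}{441} \approx -0.0068027 + 0.011562 i$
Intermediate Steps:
$s{\left(f,m \right)} = 0$
$I{\left(P \right)} = -3 + \sqrt{P}$ ($I{\left(P \right)} = -3 + \sqrt{P + 0} = -3 + \sqrt{P}$)
$\frac{I{\left(-26 \right)}}{21^{2}} = \frac{-3 + \sqrt{-26}}{21^{2}} = \frac{-3 + i \sqrt{26}}{441} = \left(-3 + i \sqrt{26}\right) \frac{1}{441} = - \frac{1}{147} + \frac{i \sqrt{26}}{441}$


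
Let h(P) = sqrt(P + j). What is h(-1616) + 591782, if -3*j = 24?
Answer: 591782 + 2*I*sqrt(406) ≈ 5.9178e+5 + 40.299*I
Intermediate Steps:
j = -8 (j = -1/3*24 = -8)
h(P) = sqrt(-8 + P) (h(P) = sqrt(P - 8) = sqrt(-8 + P))
h(-1616) + 591782 = sqrt(-8 - 1616) + 591782 = sqrt(-1624) + 591782 = 2*I*sqrt(406) + 591782 = 591782 + 2*I*sqrt(406)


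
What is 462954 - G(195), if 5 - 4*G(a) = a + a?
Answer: 1852201/4 ≈ 4.6305e+5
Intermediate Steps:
G(a) = 5/4 - a/2 (G(a) = 5/4 - (a + a)/4 = 5/4 - a/2)
462954 - G(195) = 462954 - (5/4 - 1/2*195) = 462954 - (5/4 - 195/2) = 462954 - 1*(-385/4) = 462954 + 385/4 = 1852201/4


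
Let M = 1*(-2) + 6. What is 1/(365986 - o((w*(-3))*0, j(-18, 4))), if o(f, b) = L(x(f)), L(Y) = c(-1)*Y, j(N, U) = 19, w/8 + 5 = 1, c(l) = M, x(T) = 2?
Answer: 1/365978 ≈ 2.7324e-6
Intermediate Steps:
M = 4 (M = -2 + 6 = 4)
c(l) = 4
w = -32 (w = -40 + 8*1 = -40 + 8 = -32)
L(Y) = 4*Y
o(f, b) = 8 (o(f, b) = 4*2 = 8)
1/(365986 - o((w*(-3))*0, j(-18, 4))) = 1/(365986 - 1*8) = 1/(365986 - 8) = 1/365978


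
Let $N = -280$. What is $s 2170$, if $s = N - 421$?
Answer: $-1521170$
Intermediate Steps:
$s = -701$ ($s = -280 - 421 = -701$)
$s 2170 = \left(-701\right) 2170 = -1521170$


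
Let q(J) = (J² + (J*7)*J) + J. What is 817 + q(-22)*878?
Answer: 3381117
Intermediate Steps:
q(J) = J + 8*J² (q(J) = (J² + (7*J)*J) + J = (J² + 7*J²) + J = 8*J² + J = J + 8*J²)
817 + q(-22)*878 = 817 - 22*(1 + 8*(-22))*878 = 817 - 22*(1 - 176)*878 = 817 - 22*(-175)*878 = 817 + 3850*878 = 817 + 3380300 = 3381117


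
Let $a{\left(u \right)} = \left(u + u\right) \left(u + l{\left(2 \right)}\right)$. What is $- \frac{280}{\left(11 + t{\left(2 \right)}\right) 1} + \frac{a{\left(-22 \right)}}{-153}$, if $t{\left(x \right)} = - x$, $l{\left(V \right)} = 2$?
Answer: $- \frac{1880}{51} \approx -36.863$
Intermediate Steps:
$a{\left(u \right)} = 2 u \left(2 + u\right)$ ($a{\left(u \right)} = \left(u + u\right) \left(u + 2\right) = 2 u \left(2 + u\right)$)
$- \frac{280}{\left(11 + t{\left(2 \right)}\right) 1} + \frac{a{\left(-22 \right)}}{-153} = - \frac{280}{\left(11 - 2\right) 1} + \frac{2 \left(-22\right) \left(2 - 22\right)}{-153} = - \frac{280}{\left(11 - 2\right) 1} + 2 \left(-22\right) \left(-20\right) \left(- \frac{1}{153}\right) = - \frac{280}{9 \cdot 1} + 880 \left(- \frac{1}{153}\right) = - \frac{280}{9} - \frac{880}{153} = - \frac{1880}{51}$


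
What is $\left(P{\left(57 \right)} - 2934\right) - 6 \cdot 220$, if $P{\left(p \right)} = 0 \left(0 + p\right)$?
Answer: $-4254$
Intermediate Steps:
$P{\left(p \right)} = 0$ ($P{\left(p \right)} = 0 p = 0$)
$\left(P{\left(57 \right)} - 2934\right) - 6 \cdot 220 = \left(0 - 2934\right) - 6 \cdot 220 = -2934 - 1320 = -4254$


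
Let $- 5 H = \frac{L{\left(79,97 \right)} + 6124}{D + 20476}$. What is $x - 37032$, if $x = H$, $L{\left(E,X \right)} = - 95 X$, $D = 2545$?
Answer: $- \frac{4262565269}{115105} \approx -37032.0$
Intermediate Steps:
$H = \frac{3091}{115105}$ ($H = - \frac{\left(\left(-95\right) 97 + 6124\right) \frac{1}{2545 + 20476}}{5} = - \frac{\left(-9215 + 6124\right) \frac{1}{23021}}{5} = - \frac{\left(-3091\right) \frac{1}{23021}}{5} = \left(- \frac{1}{5}\right) \left(- \frac{3091}{23021}\right) = \frac{3091}{115105} \approx 0.026854$)
$x = \frac{3091}{115105} \approx 0.026854$
$x - 37032 = \frac{3091}{115105} - 37032 = - \frac{4262565269}{115105}$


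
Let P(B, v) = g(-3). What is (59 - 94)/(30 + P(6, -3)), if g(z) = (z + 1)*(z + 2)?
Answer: -35/32 ≈ -1.0938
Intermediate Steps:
g(z) = (1 + z)*(2 + z)
P(B, v) = 2 (P(B, v) = 2 + (-3)**2 + 3*(-3) = 2 + 9 - 9 = 2)
(59 - 94)/(30 + P(6, -3)) = (59 - 94)/(30 + 2) = -35/32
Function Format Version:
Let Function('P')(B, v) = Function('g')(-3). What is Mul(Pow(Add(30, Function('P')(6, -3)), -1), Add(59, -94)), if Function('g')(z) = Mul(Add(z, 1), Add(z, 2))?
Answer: Rational(-35, 32) ≈ -1.0938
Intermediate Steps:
Function('g')(z) = Mul(Add(1, z), Add(2, z))
Function('P')(B, v) = 2 (Function('P')(B, v) = Add(2, Pow(-3, 2), Mul(3, -3)) = Add(2, 9, -9) = 2)
Mul(Pow(Add(30, Function('P')(6, -3)), -1), Add(59, -94)) = Mul(Pow(Add(30, 2), -1), Add(59, -94)) = Mul(Pow(32, -1), -35) = Mul(Rational(1, 32), -35) = Rational(-35, 32)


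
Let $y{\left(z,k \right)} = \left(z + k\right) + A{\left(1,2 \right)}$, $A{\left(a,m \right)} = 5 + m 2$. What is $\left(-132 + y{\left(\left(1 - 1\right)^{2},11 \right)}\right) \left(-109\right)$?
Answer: $12208$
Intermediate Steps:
$A{\left(a,m \right)} = 5 + 2 m$
$y{\left(z,k \right)} = 9 + k + z$ ($y{\left(z,k \right)} = \left(z + k\right) + \left(5 + 2 \cdot 2\right) = \left(k + z\right) + \left(5 + 4\right) = \left(k + z\right) + 9 = 9 + k + z$)
$\left(-132 + y{\left(\left(1 - 1\right)^{2},11 \right)}\right) \left(-109\right) = \left(-132 + \left(9 + 11 + \left(1 - 1\right)^{2}\right)\right) \left(-109\right) = \left(-132 + \left(9 + 11 + 0^{2}\right)\right) \left(-109\right) = \left(-132 + \left(9 + 11 + 0\right)\right) \left(-109\right) = \left(-132 + 20\right) \left(-109\right) = \left(-112\right) \left(-109\right) = 12208$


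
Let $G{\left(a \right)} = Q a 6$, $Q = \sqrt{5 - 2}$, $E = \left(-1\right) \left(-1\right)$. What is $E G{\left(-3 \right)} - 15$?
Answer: $-15 - 18 \sqrt{3} \approx -46.177$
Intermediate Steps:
$E = 1$
$Q = \sqrt{3} \approx 1.732$
$G{\left(a \right)} = 6 a \sqrt{3}$ ($G{\left(a \right)} = \sqrt{3} a 6 = a \sqrt{3} \cdot 6 = 6 a \sqrt{3}$)
$E G{\left(-3 \right)} - 15 = 1 \cdot 6 \left(-3\right) \sqrt{3} - 15 = 1 \left(- 18 \sqrt{3}\right) - 15 = - 18 \sqrt{3} - 15 = -15 - 18 \sqrt{3}$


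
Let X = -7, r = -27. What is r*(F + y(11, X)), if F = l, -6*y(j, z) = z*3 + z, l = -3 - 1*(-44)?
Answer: -1233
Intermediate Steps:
l = 41 (l = -3 + 44 = 41)
y(j, z) = -2*z/3 (y(j, z) = -(z*3 + z)/6 = -(3*z + z)/6 = -2*z/3)
F = 41
r*(F + y(11, X)) = -27*(41 - ⅔*(-7)) = -27*(41 + 14/3) = -27*137/3 = -1233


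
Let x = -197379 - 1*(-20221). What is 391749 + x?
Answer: 214591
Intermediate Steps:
x = -177158 (x = -197379 + 20221 = -177158)
391749 + x = 391749 - 177158 = 214591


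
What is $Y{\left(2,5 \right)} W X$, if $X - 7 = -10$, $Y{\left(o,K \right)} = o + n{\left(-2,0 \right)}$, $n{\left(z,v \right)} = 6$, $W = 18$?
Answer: $-432$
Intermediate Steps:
$Y{\left(o,K \right)} = 6 + o$ ($Y{\left(o,K \right)} = o + 6 = 6 + o$)
$X = -3$ ($X = 7 - 10 = -3$)
$Y{\left(2,5 \right)} W X = \left(6 + 2\right) 18 \left(-3\right) = 8 \cdot 18 \left(-3\right) = 144 \left(-3\right) = -432$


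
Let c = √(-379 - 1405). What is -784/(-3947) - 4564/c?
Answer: 784/3947 + 1141*I*√446/223 ≈ 0.19863 + 108.06*I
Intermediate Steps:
c = 2*I*√446 (c = √(-1784) = 2*I*√446 ≈ 42.237*I)
-784/(-3947) - 4564/c = -784/(-3947) - 4564*(-I*√446/892) = -784*(-1/3947) - (-1141)*I*√446/223 = 784/3947 + 1141*I*√446/223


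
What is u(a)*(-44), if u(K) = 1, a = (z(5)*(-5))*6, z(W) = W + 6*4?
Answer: -44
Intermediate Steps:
z(W) = 24 + W (z(W) = W + 24 = 24 + W)
a = -870 (a = ((24 + 5)*(-5))*6 = (29*(-5))*6 = -145*6 = -870)
u(a)*(-44) = 1*(-44) = -44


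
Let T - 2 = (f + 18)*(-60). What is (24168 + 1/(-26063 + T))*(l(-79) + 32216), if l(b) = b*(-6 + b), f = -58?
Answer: 7420755312919/7887 ≈ 9.4088e+8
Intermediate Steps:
T = 2402 (T = 2 + (-58 + 18)*(-60) = 2 - 40*(-60) = 2 + 2400 = 2402)
(24168 + 1/(-26063 + T))*(l(-79) + 32216) = (24168 + 1/(-26063 + 2402))*(-79*(-6 - 79) + 32216) = (24168 + 1/(-23661))*(-79*(-85) + 32216) = (24168 - 1/23661)*(6715 + 32216) = (571839047/23661)*38931 = 7420755312919/7887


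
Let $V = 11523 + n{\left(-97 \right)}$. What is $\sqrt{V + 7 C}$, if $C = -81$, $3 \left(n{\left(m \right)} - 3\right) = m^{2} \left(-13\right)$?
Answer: $\frac{4 i \sqrt{16770}}{3} \approx 172.67 i$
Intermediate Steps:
$n{\left(m \right)} = 3 - \frac{13 m^{2}}{3}$ ($n{\left(m \right)} = 3 + \frac{m^{2} \left(-13\right)}{3} = 3 + \frac{\left(-13\right) m^{2}}{3} = 3 - \frac{13 m^{2}}{3}$)
$V = - \frac{87739}{3}$ ($V = 11523 + \left(3 - \frac{13 \left(-97\right)^{2}}{3}\right) = 11523 + \left(3 - \frac{122317}{3}\right) = 11523 - \frac{122308}{3} = - \frac{87739}{3} \approx -29246.0$)
$\sqrt{V + 7 C} = \sqrt{- \frac{87739}{3} + 7 \left(-81\right)} = \sqrt{- \frac{87739}{3} - 567} = \sqrt{- \frac{89440}{3}} = \frac{4 i \sqrt{16770}}{3}$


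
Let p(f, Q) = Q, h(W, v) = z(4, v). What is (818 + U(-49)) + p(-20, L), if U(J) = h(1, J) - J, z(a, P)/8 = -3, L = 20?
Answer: 863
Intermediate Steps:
z(a, P) = -24 (z(a, P) = 8*(-3) = -24)
h(W, v) = -24
U(J) = -24 - J
(818 + U(-49)) + p(-20, L) = (818 + (-24 - 1*(-49))) + 20 = (818 + (-24 + 49)) + 20 = (818 + 25) + 20 = 843 + 20 = 863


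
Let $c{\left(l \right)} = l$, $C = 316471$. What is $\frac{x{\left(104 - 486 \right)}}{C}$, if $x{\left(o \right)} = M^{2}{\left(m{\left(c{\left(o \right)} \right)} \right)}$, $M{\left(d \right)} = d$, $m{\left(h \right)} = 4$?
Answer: $\frac{16}{316471} \approx 5.0558 \cdot 10^{-5}$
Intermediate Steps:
$x{\left(o \right)} = 16$ ($x{\left(o \right)} = 4^{2} = 16$)
$\frac{x{\left(104 - 486 \right)}}{C} = \frac{16}{316471}$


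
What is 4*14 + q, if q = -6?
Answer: 50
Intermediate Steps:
4*14 + q = 4*14 - 6 = 56 - 6 = 50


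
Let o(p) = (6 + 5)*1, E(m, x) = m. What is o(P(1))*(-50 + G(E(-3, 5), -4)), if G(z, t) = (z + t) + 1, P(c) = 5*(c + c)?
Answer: -616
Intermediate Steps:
P(c) = 10*c (P(c) = 5*(2*c) = 10*c)
o(p) = 11 (o(p) = 11*1 = 11)
G(z, t) = 1 + t + z (G(z, t) = (t + z) + 1 = 1 + t + z)
o(P(1))*(-50 + G(E(-3, 5), -4)) = 11*(-50 + (1 - 4 - 3)) = 11*(-50 - 6) = 11*(-56) = -616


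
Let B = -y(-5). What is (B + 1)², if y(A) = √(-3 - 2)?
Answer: (1 - I*√5)² ≈ -4.0 - 4.4721*I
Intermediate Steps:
y(A) = I*√5 (y(A) = √(-5) = I*√5)
B = -I*√5 ≈ -2.2361*I
(B + 1)² = (-I*√5 + 1)² = (1 - I*√5)²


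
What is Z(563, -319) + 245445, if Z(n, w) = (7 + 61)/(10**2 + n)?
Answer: 9572359/39 ≈ 2.4545e+5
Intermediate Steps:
Z(n, w) = 68/(100 + n)
Z(563, -319) + 245445 = 68/(100 + 563) + 245445 = 68/663 + 245445 = 68*(1/663) + 245445 = 4/39 + 245445 = 9572359/39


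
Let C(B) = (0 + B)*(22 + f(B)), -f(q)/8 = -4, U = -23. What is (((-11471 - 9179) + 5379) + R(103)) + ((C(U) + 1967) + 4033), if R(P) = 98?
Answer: -10415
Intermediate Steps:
f(q) = 32 (f(q) = -8*(-4) = 32)
C(B) = 54*B (C(B) = (0 + B)*(22 + 32) = B*54 = 54*B)
(((-11471 - 9179) + 5379) + R(103)) + ((C(U) + 1967) + 4033) = (((-11471 - 9179) + 5379) + 98) + ((54*(-23) + 1967) + 4033) = ((-20650 + 5379) + 98) + ((-1242 + 1967) + 4033) = (-15271 + 98) + (725 + 4033) = -15173 + 4758 = -10415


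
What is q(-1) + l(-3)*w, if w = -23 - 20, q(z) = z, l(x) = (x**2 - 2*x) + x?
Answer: -517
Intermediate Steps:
l(x) = x**2 - x
w = -43
q(-1) + l(-3)*w = -1 - 3*(-1 - 3)*(-43) = -1 - 3*(-4)*(-43) = -1 + 12*(-43) = -1 - 516 = -517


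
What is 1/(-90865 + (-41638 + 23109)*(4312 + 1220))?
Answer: -1/102593293 ≈ -9.7472e-9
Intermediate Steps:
1/(-90865 + (-41638 + 23109)*(4312 + 1220)) = 1/(-90865 - 18529*5532) = 1/(-90865 - 102502428) = 1/(-102593293) = -1/102593293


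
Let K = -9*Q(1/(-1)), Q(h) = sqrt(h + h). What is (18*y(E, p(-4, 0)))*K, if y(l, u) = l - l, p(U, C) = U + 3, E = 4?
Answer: 0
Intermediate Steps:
p(U, C) = 3 + U
Q(h) = sqrt(2)*sqrt(h) (Q(h) = sqrt(2*h) = sqrt(2)*sqrt(h))
K = -9*I*sqrt(2) (K = -9*sqrt(2)*sqrt(1/(-1)) = -9*sqrt(2)*sqrt(1*(-1)) = -9*sqrt(2)*sqrt(-1) = -9*sqrt(2)*I = -9*I*sqrt(2) ≈ -12.728*I)
y(l, u) = 0
(18*y(E, p(-4, 0)))*K = (18*0)*(-9*I*sqrt(2)) = 0*(-9*I*sqrt(2)) = 0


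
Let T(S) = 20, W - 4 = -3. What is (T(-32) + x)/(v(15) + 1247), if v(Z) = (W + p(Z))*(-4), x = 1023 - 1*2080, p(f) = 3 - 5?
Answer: -1037/1251 ≈ -0.82894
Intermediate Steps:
W = 1 (W = 4 - 3 = 1)
p(f) = -2
x = -1057 (x = 1023 - 2080 = -1057)
v(Z) = 4 (v(Z) = (1 - 2)*(-4) = -1*(-4) = 4)
(T(-32) + x)/(v(15) + 1247) = (20 - 1057)/(4 + 1247) = -1037/1251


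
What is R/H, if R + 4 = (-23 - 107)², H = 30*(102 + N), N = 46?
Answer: 704/185 ≈ 3.8054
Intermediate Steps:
H = 4440 (H = 30*(102 + 46) = 30*148 = 4440)
R = 16896 (R = -4 + (-23 - 107)² = -4 + (-130)² = -4 + 16900 = 16896)
R/H = 16896/4440 = 16896*(1/4440) = 704/185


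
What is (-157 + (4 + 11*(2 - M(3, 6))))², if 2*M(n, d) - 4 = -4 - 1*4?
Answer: 11881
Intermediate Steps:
M(n, d) = -2 (M(n, d) = 2 + (-4 - 1*4)/2 = 2 + (-4 - 4)/2 = 2 + (½)*(-8) = 2 - 4 = -2)
(-157 + (4 + 11*(2 - M(3, 6))))² = (-157 + (4 + 11*(2 - 1*(-2))))² = (-157 + (4 + 11*(2 + 2)))² = (-157 + (4 + 11*4))² = (-157 + (4 + 44))² = (-157 + 48)² = (-109)² = 11881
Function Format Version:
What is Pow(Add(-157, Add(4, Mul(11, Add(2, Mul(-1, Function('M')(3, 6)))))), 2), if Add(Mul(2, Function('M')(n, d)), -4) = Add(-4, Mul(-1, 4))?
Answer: 11881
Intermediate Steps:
Function('M')(n, d) = -2 (Function('M')(n, d) = Add(2, Mul(Rational(1, 2), Add(-4, Mul(-1, 4)))) = Add(2, Mul(Rational(1, 2), Add(-4, -4))) = Add(2, Mul(Rational(1, 2), -8)) = Add(2, -4) = -2)
Pow(Add(-157, Add(4, Mul(11, Add(2, Mul(-1, Function('M')(3, 6)))))), 2) = Pow(Add(-157, Add(4, Mul(11, Add(2, Mul(-1, -2))))), 2) = Pow(Add(-157, Add(4, Mul(11, Add(2, 2)))), 2) = Pow(Add(-157, Add(4, Mul(11, 4))), 2) = Pow(Add(-157, Add(4, 44)), 2) = Pow(Add(-157, 48), 2) = Pow(-109, 2) = 11881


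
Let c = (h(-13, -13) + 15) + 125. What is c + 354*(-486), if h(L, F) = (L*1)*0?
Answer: -171904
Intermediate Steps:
h(L, F) = 0 (h(L, F) = L*0 = 0)
c = 140 (c = (0 + 15) + 125 = 15 + 125 = 140)
c + 354*(-486) = 140 + 354*(-486) = 140 - 172044 = -171904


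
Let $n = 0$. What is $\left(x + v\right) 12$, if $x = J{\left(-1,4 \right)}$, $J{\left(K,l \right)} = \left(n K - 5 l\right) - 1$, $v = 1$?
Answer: $-240$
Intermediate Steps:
$J{\left(K,l \right)} = -1 - 5 l$ ($J{\left(K,l \right)} = \left(0 K - 5 l\right) - 1 = \left(0 - 5 l\right) - 1 = - 5 l - 1 = -1 - 5 l$)
$x = -21$ ($x = -1 - 20 = -21$)
$\left(x + v\right) 12 = \left(-21 + 1\right) 12 = \left(-20\right) 12 = -240$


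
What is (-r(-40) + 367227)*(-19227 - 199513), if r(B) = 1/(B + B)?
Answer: -321308946857/4 ≈ -8.0327e+10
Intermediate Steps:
r(B) = 1/(2*B)
(-r(-40) + 367227)*(-19227 - 199513) = (-1/(2*(-40)) + 367227)*(-19227 - 199513) = (-(-1)/(2*40) + 367227)*(-218740) = (-1*(-1/80) + 367227)*(-218740) = (1/80 + 367227)*(-218740) = (29378161/80)*(-218740) = -321308946857/4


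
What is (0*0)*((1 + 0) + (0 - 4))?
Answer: 0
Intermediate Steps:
(0*0)*((1 + 0) + (0 - 4)) = 0*(1 - 4) = 0*(-3) = 0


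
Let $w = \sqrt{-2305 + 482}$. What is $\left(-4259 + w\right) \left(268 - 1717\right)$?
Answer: $6171291 - 1449 i \sqrt{1823} \approx 6.1713 \cdot 10^{6} - 61867.0 i$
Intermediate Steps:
$w = i \sqrt{1823}$ ($w = \sqrt{-1823} = i \sqrt{1823} \approx 42.697 i$)
$\left(-4259 + w\right) \left(268 - 1717\right) = \left(-4259 + i \sqrt{1823}\right) \left(268 - 1717\right) = \left(-4259 + i \sqrt{1823}\right) \left(-1449\right) = 6171291 - 1449 i \sqrt{1823}$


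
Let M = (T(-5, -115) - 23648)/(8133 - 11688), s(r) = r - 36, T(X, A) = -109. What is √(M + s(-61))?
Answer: I*√126825810/1185 ≈ 9.5035*I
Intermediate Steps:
s(r) = -36 + r
M = 7919/1185 (M = (-109 - 23648)/(8133 - 11688) = -23757/(-3555) = -23757*(-1/3555) = 7919/1185 ≈ 6.6827)
√(M + s(-61)) = √(7919/1185 + (-36 - 61)) = √(7919/1185 - 97) = √(-107026/1185) = I*√126825810/1185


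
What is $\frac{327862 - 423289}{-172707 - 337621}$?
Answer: $\frac{95427}{510328} \approx 0.18699$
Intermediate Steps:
$\frac{327862 - 423289}{-172707 - 337621} = - \frac{95427}{-510328} = \left(-95427\right) \left(- \frac{1}{510328}\right) = \frac{95427}{510328}$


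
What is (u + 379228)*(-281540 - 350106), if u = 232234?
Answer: -386227526452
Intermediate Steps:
(u + 379228)*(-281540 - 350106) = (232234 + 379228)*(-281540 - 350106) = 611462*(-631646) = -386227526452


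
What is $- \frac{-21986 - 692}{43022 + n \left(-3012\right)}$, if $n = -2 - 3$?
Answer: $\frac{11339}{29041} \approx 0.39045$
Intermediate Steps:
$n = -5$
$- \frac{-21986 - 692}{43022 + n \left(-3012\right)} = - \frac{-21986 - 692}{43022 - -15060} = - \frac{-21986 + \left(-1581 + 889\right)}{43022 + 15060} = - \frac{-21986 - 692}{58082} = - \frac{-22678}{58082} = \left(-1\right) \left(- \frac{11339}{29041}\right) = \frac{11339}{29041}$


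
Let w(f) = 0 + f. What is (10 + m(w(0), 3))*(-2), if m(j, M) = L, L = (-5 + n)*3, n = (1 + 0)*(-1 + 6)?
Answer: -20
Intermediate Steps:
w(f) = f
n = 5 (n = 1*5 = 5)
L = 0 (L = (-5 + 5)*3 = 0*3 = 0)
m(j, M) = 0
(10 + m(w(0), 3))*(-2) = (10 + 0)*(-2) = 10*(-2) = -20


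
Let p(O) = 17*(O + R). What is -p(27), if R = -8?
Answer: -323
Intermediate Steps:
p(O) = -136 + 17*O (p(O) = 17*(O - 8) = 17*(-8 + O) = -136 + 17*O)
-p(27) = -(-136 + 17*27) = -(-136 + 459) = -1*323 = -323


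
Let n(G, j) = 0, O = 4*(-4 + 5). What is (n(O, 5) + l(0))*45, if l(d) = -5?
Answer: -225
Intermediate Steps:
O = 4 (O = 4*1 = 4)
(n(O, 5) + l(0))*45 = (0 - 5)*45 = -5*45 = -225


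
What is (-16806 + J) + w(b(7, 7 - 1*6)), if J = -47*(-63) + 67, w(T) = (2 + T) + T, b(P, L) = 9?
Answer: -13758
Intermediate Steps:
w(T) = 2 + 2*T
J = 3028 (J = 2961 + 67 = 3028)
(-16806 + J) + w(b(7, 7 - 1*6)) = (-16806 + 3028) + (2 + 2*9) = -13778 + (2 + 18) = -13778 + 20 = -13758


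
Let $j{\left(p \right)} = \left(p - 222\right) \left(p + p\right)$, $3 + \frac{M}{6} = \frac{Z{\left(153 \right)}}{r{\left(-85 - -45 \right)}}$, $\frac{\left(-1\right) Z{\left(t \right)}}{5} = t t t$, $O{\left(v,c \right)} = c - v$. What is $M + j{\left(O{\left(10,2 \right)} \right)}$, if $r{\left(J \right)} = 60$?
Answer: $- \frac{3574253}{2} \approx -1.7871 \cdot 10^{6}$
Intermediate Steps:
$Z{\left(t \right)} = - 5 t^{3}$ ($Z{\left(t \right)} = - 5 t t t = - 5 t^{2} t = - 5 t^{3}$)
$M = - \frac{3581613}{2}$ ($M = -18 + 6 \frac{\left(-5\right) 153^{3}}{60} = -18 + 6 \left(-5\right) 3581577 \cdot \frac{1}{60} = -18 + 6 \left(\left(-17907885\right) \frac{1}{60}\right) = -18 + 6 \left(- \frac{1193859}{4}\right) = -18 - \frac{3581577}{2} = - \frac{3581613}{2} \approx -1.7908 \cdot 10^{6}$)
$j{\left(p \right)} = 2 p \left(-222 + p\right)$ ($j{\left(p \right)} = \left(-222 + p\right) 2 p = 2 p \left(-222 + p\right)$)
$M + j{\left(O{\left(10,2 \right)} \right)} = - \frac{3581613}{2} + 2 \left(2 - 10\right) \left(-222 + \left(2 - 10\right)\right) = - \frac{3581613}{2} + 2 \left(-8\right) \left(-222 - 8\right) = - \frac{3581613}{2} + 2 \left(-8\right) \left(-230\right) = - \frac{3581613}{2} + 3680 = - \frac{3574253}{2}$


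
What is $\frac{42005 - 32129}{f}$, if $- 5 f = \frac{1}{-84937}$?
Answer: $4194189060$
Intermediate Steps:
$f = \frac{1}{424685}$ ($f = - \frac{1}{5 \left(-84937\right)} = \left(- \frac{1}{5}\right) \left(- \frac{1}{84937}\right) = \frac{1}{424685} \approx 2.3547 \cdot 10^{-6}$)
$\frac{42005 - 32129}{f} = \left(42005 - 32129\right) \frac{1}{\frac{1}{424685}} = \left(42005 - 32129\right) 424685 = 9876 \cdot 424685 = 4194189060$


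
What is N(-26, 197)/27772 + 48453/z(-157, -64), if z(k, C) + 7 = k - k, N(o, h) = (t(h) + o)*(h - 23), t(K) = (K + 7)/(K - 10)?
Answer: -3700584402/534611 ≈ -6922.0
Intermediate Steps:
t(K) = (7 + K)/(-10 + K)
N(o, h) = (-23 + h)*(o + (7 + h)/(-10 + h)) (N(o, h) = ((7 + h)/(-10 + h) + o)*(h - 23) = (o + (7 + h)/(-10 + h))*(-23 + h) = (-23 + h)*(o + (7 + h)/(-10 + h)))
z(k, C) = -7 (z(k, C) = -7 + (k - k) = -7 + 0 = -7)
N(-26, 197)/27772 + 48453/z(-157, -64) = ((-161 - 23*197 + 197*(7 + 197) - 26*(-23 + 197)*(-10 + 197))/(-10 + 197))/27772 + 48453/(-7) = ((-161 - 4531 + 197*204 - 26*174*187)/187)*(1/27772) + 48453*(-⅐) = ((-161 - 4531 + 40188 - 845988)/187)*(1/27772) - 48453/7 = ((1/187)*(-810492))*(1/27772) - 48453/7 = -47676/11*1/27772 - 48453/7 = -11919/76373 - 48453/7 = -3700584402/534611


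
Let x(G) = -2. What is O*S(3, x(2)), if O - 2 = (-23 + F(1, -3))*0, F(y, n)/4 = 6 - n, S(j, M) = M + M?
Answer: -8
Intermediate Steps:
S(j, M) = 2*M
F(y, n) = 24 - 4*n (F(y, n) = 4*(6 - n) = 24 - 4*n)
O = 2 (O = 2 + (-23 + (24 - 4*(-3)))*0 = 2 + (-23 + (24 + 12))*0 = 2 + (-23 + 36)*0 = 2 + 13*0 = 2 + 0 = 2)
O*S(3, x(2)) = 2*(2*(-2)) = 2*(-4) = -8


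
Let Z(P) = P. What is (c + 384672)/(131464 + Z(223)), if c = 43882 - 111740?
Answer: 316814/131687 ≈ 2.4058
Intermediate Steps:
c = -67858
(c + 384672)/(131464 + Z(223)) = (-67858 + 384672)/(131464 + 223) = 316814/131687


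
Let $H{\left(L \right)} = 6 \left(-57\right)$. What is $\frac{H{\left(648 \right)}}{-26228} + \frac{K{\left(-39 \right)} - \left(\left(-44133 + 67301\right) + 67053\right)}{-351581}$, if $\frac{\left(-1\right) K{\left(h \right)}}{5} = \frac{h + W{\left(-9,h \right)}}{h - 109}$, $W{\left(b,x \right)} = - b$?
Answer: $\frac{23000898970}{85296714829} \approx 0.26966$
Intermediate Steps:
$K{\left(h \right)} = - \frac{5 \left(9 + h\right)}{-109 + h}$ ($K{\left(h \right)} = - 5 \frac{h - -9}{h - 109} = - 5 \frac{h + 9}{-109 + h} = - 5 \frac{9 + h}{-109 + h} = - \frac{5 \left(9 + h\right)}{-109 + h}$)
$H{\left(L \right)} = -342$
$\frac{H{\left(648 \right)}}{-26228} + \frac{K{\left(-39 \right)} - \left(\left(-44133 + 67301\right) + 67053\right)}{-351581} = - \frac{342}{-26228} + \frac{\frac{5 \left(-9 - -39\right)}{-109 - 39} - \left(\left(-44133 + 67301\right) + 67053\right)}{-351581} = \left(-342\right) \left(- \frac{1}{26228}\right) + \left(\frac{5 \left(-9 + 39\right)}{-148} - \left(23168 + 67053\right)\right) \left(- \frac{1}{351581}\right) = \frac{171}{13114} + \left(5 \left(- \frac{1}{148}\right) 30 - 90221\right) \left(- \frac{1}{351581}\right) = \frac{171}{13114} + \left(- \frac{75}{74} - 90221\right) \left(- \frac{1}{351581}\right) = \frac{171}{13114} - - \frac{6676429}{26016994} = \frac{171}{13114} + \frac{6676429}{26016994} = \frac{23000898970}{85296714829}$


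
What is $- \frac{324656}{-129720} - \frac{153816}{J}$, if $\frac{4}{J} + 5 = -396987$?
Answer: $\frac{247537060957702}{16215} \approx 1.5266 \cdot 10^{10}$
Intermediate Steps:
$J = - \frac{1}{99248}$ ($J = \frac{4}{-5 - 396987} = \frac{4}{-396992} = 4 \left(- \frac{1}{396992}\right) = - \frac{1}{99248} \approx -1.0076 \cdot 10^{-5}$)
$- \frac{324656}{-129720} - \frac{153816}{J} = - \frac{324656}{-129720} - \frac{153816}{- \frac{1}{99248}} = \left(-324656\right) \left(- \frac{1}{129720}\right) - -15265930368 = \frac{40582}{16215} + 15265930368 = \frac{247537060957702}{16215}$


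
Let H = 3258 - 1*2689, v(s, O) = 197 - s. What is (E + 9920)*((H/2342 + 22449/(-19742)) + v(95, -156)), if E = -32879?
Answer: -26831641283928/11558941 ≈ -2.3213e+6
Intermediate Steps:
H = 569 (H = 3258 - 2689 = 569)
(E + 9920)*((H/2342 + 22449/(-19742)) + v(95, -156)) = (-32879 + 9920)*((569/2342 + 22449/(-19742)) + (197 - 1*95)) = -22959*((569*(1/2342) + 22449*(-1/19742)) + (197 - 95)) = -22959*((569/2342 - 22449/19742) + 102) = -22959*(-10335590/11558941 + 102) = -22959*1168676392/11558941 = -26831641283928/11558941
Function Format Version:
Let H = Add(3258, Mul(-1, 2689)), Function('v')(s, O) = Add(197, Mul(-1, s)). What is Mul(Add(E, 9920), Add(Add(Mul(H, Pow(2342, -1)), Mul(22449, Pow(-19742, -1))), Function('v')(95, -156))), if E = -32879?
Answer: Rational(-26831641283928, 11558941) ≈ -2.3213e+6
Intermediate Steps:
H = 569 (H = Add(3258, -2689) = 569)
Mul(Add(E, 9920), Add(Add(Mul(H, Pow(2342, -1)), Mul(22449, Pow(-19742, -1))), Function('v')(95, -156))) = Mul(Add(-32879, 9920), Add(Add(Mul(569, Pow(2342, -1)), Mul(22449, Pow(-19742, -1))), Add(197, Mul(-1, 95)))) = Mul(-22959, Add(Add(Mul(569, Rational(1, 2342)), Mul(22449, Rational(-1, 19742))), Add(197, -95))) = Mul(-22959, Add(Add(Rational(569, 2342), Rational(-22449, 19742)), 102)) = Mul(-22959, Add(Rational(-10335590, 11558941), 102)) = Mul(-22959, Rational(1168676392, 11558941)) = Rational(-26831641283928, 11558941)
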